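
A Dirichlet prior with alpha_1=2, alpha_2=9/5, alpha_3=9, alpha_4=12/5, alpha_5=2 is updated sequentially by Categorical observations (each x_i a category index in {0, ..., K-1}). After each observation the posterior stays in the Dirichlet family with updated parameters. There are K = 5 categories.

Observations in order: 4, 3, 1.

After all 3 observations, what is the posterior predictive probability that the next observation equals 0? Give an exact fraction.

10/101

obs 1: x=4 → posterior Dirichlet(2, 9/5, 9, 12/5, 3)
obs 2: x=3 → posterior Dirichlet(2, 9/5, 9, 17/5, 3)
obs 3: x=1 → posterior Dirichlet(2, 14/5, 9, 17/5, 3)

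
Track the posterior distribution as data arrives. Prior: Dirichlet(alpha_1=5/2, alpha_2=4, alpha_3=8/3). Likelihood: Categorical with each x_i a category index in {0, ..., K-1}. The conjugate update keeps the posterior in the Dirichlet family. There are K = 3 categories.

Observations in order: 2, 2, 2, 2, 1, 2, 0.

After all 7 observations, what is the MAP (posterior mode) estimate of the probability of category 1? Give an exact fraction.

24/79

obs 1: x=2 → posterior Dirichlet(5/2, 4, 11/3)
obs 2: x=2 → posterior Dirichlet(5/2, 4, 14/3)
obs 3: x=2 → posterior Dirichlet(5/2, 4, 17/3)
obs 4: x=2 → posterior Dirichlet(5/2, 4, 20/3)
obs 5: x=1 → posterior Dirichlet(5/2, 5, 20/3)
obs 6: x=2 → posterior Dirichlet(5/2, 5, 23/3)
obs 7: x=0 → posterior Dirichlet(7/2, 5, 23/3)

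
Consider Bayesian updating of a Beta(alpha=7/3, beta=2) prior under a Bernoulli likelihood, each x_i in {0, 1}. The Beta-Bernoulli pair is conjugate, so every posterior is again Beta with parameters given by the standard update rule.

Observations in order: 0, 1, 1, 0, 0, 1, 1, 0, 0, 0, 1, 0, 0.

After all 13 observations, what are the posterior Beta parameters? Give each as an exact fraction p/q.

obs 1: x=0 → posterior Beta(7/3, 3)
obs 2: x=1 → posterior Beta(10/3, 3)
obs 3: x=1 → posterior Beta(13/3, 3)
obs 4: x=0 → posterior Beta(13/3, 4)
obs 5: x=0 → posterior Beta(13/3, 5)
obs 6: x=1 → posterior Beta(16/3, 5)
obs 7: x=1 → posterior Beta(19/3, 5)
obs 8: x=0 → posterior Beta(19/3, 6)
obs 9: x=0 → posterior Beta(19/3, 7)
obs 10: x=0 → posterior Beta(19/3, 8)
obs 11: x=1 → posterior Beta(22/3, 8)
obs 12: x=0 → posterior Beta(22/3, 9)
obs 13: x=0 → posterior Beta(22/3, 10)

alpha=22/3, beta=10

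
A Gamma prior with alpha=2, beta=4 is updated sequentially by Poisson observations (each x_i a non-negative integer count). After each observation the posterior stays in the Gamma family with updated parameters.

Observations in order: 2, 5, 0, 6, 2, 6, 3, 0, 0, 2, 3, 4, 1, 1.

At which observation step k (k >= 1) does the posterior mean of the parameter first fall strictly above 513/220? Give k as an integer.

obs 1: x=2 → posterior Gamma(4, 5)
obs 2: x=5 → posterior Gamma(9, 6)
obs 3: x=0 → posterior Gamma(9, 7)
obs 4: x=6 → posterior Gamma(15, 8)
obs 5: x=2 → posterior Gamma(17, 9)
obs 6: x=6 → posterior Gamma(23, 10)
obs 7: x=3 → posterior Gamma(26, 11)
obs 8: x=0 → posterior Gamma(26, 12)
obs 9: x=0 → posterior Gamma(26, 13)
obs 10: x=2 → posterior Gamma(28, 14)
obs 11: x=3 → posterior Gamma(31, 15)
obs 12: x=4 → posterior Gamma(35, 16)
obs 13: x=1 → posterior Gamma(36, 17)
obs 14: x=1 → posterior Gamma(37, 18)

k = 7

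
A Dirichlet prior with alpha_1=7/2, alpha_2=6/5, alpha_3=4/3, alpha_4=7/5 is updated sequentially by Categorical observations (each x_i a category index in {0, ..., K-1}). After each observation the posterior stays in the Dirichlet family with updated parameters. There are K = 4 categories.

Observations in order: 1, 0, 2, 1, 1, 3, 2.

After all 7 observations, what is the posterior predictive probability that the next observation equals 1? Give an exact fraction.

126/433

obs 1: x=1 → posterior Dirichlet(7/2, 11/5, 4/3, 7/5)
obs 2: x=0 → posterior Dirichlet(9/2, 11/5, 4/3, 7/5)
obs 3: x=2 → posterior Dirichlet(9/2, 11/5, 7/3, 7/5)
obs 4: x=1 → posterior Dirichlet(9/2, 16/5, 7/3, 7/5)
obs 5: x=1 → posterior Dirichlet(9/2, 21/5, 7/3, 7/5)
obs 6: x=3 → posterior Dirichlet(9/2, 21/5, 7/3, 12/5)
obs 7: x=2 → posterior Dirichlet(9/2, 21/5, 10/3, 12/5)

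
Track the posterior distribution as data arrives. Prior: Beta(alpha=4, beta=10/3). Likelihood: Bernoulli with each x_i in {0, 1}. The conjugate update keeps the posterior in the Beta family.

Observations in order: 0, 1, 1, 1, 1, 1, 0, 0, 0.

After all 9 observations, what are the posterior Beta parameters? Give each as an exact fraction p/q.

alpha=9, beta=22/3

obs 1: x=0 → posterior Beta(4, 13/3)
obs 2: x=1 → posterior Beta(5, 13/3)
obs 3: x=1 → posterior Beta(6, 13/3)
obs 4: x=1 → posterior Beta(7, 13/3)
obs 5: x=1 → posterior Beta(8, 13/3)
obs 6: x=1 → posterior Beta(9, 13/3)
obs 7: x=0 → posterior Beta(9, 16/3)
obs 8: x=0 → posterior Beta(9, 19/3)
obs 9: x=0 → posterior Beta(9, 22/3)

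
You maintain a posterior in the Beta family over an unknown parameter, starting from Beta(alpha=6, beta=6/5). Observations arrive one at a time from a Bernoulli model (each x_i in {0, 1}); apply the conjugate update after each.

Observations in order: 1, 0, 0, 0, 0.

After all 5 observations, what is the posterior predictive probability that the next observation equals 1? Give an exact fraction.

35/61

obs 1: x=1 → posterior Beta(7, 6/5)
obs 2: x=0 → posterior Beta(7, 11/5)
obs 3: x=0 → posterior Beta(7, 16/5)
obs 4: x=0 → posterior Beta(7, 21/5)
obs 5: x=0 → posterior Beta(7, 26/5)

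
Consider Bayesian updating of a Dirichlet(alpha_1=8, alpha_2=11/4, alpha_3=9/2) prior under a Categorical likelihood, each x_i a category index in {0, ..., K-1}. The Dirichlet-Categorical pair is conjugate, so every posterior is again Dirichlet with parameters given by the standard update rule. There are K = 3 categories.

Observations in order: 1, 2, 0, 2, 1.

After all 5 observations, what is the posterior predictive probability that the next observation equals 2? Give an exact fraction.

obs 1: x=1 → posterior Dirichlet(8, 15/4, 9/2)
obs 2: x=2 → posterior Dirichlet(8, 15/4, 11/2)
obs 3: x=0 → posterior Dirichlet(9, 15/4, 11/2)
obs 4: x=2 → posterior Dirichlet(9, 15/4, 13/2)
obs 5: x=1 → posterior Dirichlet(9, 19/4, 13/2)

26/81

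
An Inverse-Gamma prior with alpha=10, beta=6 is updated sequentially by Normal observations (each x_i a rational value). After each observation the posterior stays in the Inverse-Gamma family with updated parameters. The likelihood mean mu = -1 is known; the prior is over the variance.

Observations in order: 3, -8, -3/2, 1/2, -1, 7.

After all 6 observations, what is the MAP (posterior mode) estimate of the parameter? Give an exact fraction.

obs 1: x=3 → posterior Inverse-Gamma(21/2, 14)
obs 2: x=-8 → posterior Inverse-Gamma(11, 77/2)
obs 3: x=-3/2 → posterior Inverse-Gamma(23/2, 309/8)
obs 4: x=1/2 → posterior Inverse-Gamma(12, 159/4)
obs 5: x=-1 → posterior Inverse-Gamma(25/2, 159/4)
obs 6: x=7 → posterior Inverse-Gamma(13, 287/4)

41/8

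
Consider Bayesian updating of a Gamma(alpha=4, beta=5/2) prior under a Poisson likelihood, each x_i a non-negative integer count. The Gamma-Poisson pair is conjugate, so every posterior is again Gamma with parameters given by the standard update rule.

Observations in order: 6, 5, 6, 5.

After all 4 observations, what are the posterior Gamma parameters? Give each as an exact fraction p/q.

obs 1: x=6 → posterior Gamma(10, 7/2)
obs 2: x=5 → posterior Gamma(15, 9/2)
obs 3: x=6 → posterior Gamma(21, 11/2)
obs 4: x=5 → posterior Gamma(26, 13/2)

alpha=26, beta=13/2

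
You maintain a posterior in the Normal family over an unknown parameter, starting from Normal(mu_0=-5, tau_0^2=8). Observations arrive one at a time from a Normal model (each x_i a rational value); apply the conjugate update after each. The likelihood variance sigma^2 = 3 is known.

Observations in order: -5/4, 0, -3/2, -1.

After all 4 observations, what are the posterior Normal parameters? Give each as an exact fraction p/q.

obs 1: x=-5/4 → posterior Normal(-25/11, 24/11)
obs 2: x=0 → posterior Normal(-25/19, 24/19)
obs 3: x=-3/2 → posterior Normal(-37/27, 8/9)
obs 4: x=-1 → posterior Normal(-9/7, 24/35)

mu_0=-9/7, tau_0^2=24/35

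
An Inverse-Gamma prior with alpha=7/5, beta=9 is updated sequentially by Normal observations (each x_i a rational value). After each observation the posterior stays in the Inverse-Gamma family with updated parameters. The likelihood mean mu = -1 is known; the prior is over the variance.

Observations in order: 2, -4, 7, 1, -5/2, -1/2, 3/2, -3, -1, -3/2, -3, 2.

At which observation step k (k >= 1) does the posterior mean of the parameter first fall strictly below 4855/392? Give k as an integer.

obs 1: x=2 → posterior Inverse-Gamma(19/10, 27/2)
obs 2: x=-4 → posterior Inverse-Gamma(12/5, 18)
obs 3: x=7 → posterior Inverse-Gamma(29/10, 50)
obs 4: x=1 → posterior Inverse-Gamma(17/5, 52)
obs 5: x=-5/2 → posterior Inverse-Gamma(39/10, 425/8)
obs 6: x=-1/2 → posterior Inverse-Gamma(22/5, 213/4)
obs 7: x=3/2 → posterior Inverse-Gamma(49/10, 451/8)
obs 8: x=-3 → posterior Inverse-Gamma(27/5, 467/8)
obs 9: x=-1 → posterior Inverse-Gamma(59/10, 467/8)
obs 10: x=-3/2 → posterior Inverse-Gamma(32/5, 117/2)
obs 11: x=-3 → posterior Inverse-Gamma(69/10, 121/2)
obs 12: x=2 → posterior Inverse-Gamma(37/5, 65)

k = 9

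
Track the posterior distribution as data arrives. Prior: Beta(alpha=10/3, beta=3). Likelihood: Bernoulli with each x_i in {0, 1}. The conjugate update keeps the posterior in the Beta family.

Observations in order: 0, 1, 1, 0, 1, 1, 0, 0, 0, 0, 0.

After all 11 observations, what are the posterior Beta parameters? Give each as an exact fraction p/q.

obs 1: x=0 → posterior Beta(10/3, 4)
obs 2: x=1 → posterior Beta(13/3, 4)
obs 3: x=1 → posterior Beta(16/3, 4)
obs 4: x=0 → posterior Beta(16/3, 5)
obs 5: x=1 → posterior Beta(19/3, 5)
obs 6: x=1 → posterior Beta(22/3, 5)
obs 7: x=0 → posterior Beta(22/3, 6)
obs 8: x=0 → posterior Beta(22/3, 7)
obs 9: x=0 → posterior Beta(22/3, 8)
obs 10: x=0 → posterior Beta(22/3, 9)
obs 11: x=0 → posterior Beta(22/3, 10)

alpha=22/3, beta=10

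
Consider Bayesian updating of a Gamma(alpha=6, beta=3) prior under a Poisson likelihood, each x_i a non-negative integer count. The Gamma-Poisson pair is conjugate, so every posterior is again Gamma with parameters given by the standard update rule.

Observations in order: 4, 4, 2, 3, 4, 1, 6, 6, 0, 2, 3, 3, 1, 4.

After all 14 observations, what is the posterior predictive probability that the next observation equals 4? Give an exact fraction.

obs 1: x=4 → posterior Gamma(10, 4)
obs 2: x=4 → posterior Gamma(14, 5)
obs 3: x=2 → posterior Gamma(16, 6)
obs 4: x=3 → posterior Gamma(19, 7)
obs 5: x=4 → posterior Gamma(23, 8)
obs 6: x=1 → posterior Gamma(24, 9)
obs 7: x=6 → posterior Gamma(30, 10)
obs 8: x=6 → posterior Gamma(36, 11)
obs 9: x=0 → posterior Gamma(36, 12)
obs 10: x=2 → posterior Gamma(38, 13)
obs 11: x=3 → posterior Gamma(41, 14)
obs 12: x=3 → posterior Gamma(44, 15)
obs 13: x=1 → posterior Gamma(45, 16)
obs 14: x=4 → posterior Gamma(49, 17)

530304741159438082713456050174161113078010925350350603130137690325/3384096747052124176096919006498525214763459451708514090419295879168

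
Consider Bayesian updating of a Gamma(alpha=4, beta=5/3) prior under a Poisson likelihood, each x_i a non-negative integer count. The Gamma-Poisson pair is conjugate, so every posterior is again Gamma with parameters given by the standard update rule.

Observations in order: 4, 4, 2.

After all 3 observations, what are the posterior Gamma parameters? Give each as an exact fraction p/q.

alpha=14, beta=14/3

obs 1: x=4 → posterior Gamma(8, 8/3)
obs 2: x=4 → posterior Gamma(12, 11/3)
obs 3: x=2 → posterior Gamma(14, 14/3)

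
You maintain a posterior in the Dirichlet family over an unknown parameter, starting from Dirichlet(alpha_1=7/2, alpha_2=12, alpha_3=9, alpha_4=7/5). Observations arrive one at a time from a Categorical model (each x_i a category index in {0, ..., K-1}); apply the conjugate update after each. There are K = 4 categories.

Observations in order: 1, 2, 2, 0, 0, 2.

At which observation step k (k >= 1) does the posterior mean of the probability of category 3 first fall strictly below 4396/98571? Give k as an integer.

k = 6

obs 1: x=1 → posterior Dirichlet(7/2, 13, 9, 7/5)
obs 2: x=2 → posterior Dirichlet(7/2, 13, 10, 7/5)
obs 3: x=2 → posterior Dirichlet(7/2, 13, 11, 7/5)
obs 4: x=0 → posterior Dirichlet(9/2, 13, 11, 7/5)
obs 5: x=0 → posterior Dirichlet(11/2, 13, 11, 7/5)
obs 6: x=2 → posterior Dirichlet(11/2, 13, 12, 7/5)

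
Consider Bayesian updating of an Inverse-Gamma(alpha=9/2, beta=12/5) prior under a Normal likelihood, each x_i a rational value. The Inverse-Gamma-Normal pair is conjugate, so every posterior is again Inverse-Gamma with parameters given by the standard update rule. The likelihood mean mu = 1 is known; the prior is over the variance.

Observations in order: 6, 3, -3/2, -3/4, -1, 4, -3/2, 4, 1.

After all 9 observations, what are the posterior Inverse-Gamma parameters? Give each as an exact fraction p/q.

obs 1: x=6 → posterior Inverse-Gamma(5, 149/10)
obs 2: x=3 → posterior Inverse-Gamma(11/2, 169/10)
obs 3: x=-3/2 → posterior Inverse-Gamma(6, 801/40)
obs 4: x=-3/4 → posterior Inverse-Gamma(13/2, 3449/160)
obs 5: x=-1 → posterior Inverse-Gamma(7, 3769/160)
obs 6: x=4 → posterior Inverse-Gamma(15/2, 4489/160)
obs 7: x=-3/2 → posterior Inverse-Gamma(8, 4989/160)
obs 8: x=4 → posterior Inverse-Gamma(17/2, 5709/160)
obs 9: x=1 → posterior Inverse-Gamma(9, 5709/160)

alpha=9, beta=5709/160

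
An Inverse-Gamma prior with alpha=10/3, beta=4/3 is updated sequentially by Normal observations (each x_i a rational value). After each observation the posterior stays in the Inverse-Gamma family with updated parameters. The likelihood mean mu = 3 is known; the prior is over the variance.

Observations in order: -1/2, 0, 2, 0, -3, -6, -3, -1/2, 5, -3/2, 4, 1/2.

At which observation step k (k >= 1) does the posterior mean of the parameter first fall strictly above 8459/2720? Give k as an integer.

k = 2

obs 1: x=-1/2 → posterior Inverse-Gamma(23/6, 179/24)
obs 2: x=0 → posterior Inverse-Gamma(13/3, 287/24)
obs 3: x=2 → posterior Inverse-Gamma(29/6, 299/24)
obs 4: x=0 → posterior Inverse-Gamma(16/3, 407/24)
obs 5: x=-3 → posterior Inverse-Gamma(35/6, 839/24)
obs 6: x=-6 → posterior Inverse-Gamma(19/3, 1811/24)
obs 7: x=-3 → posterior Inverse-Gamma(41/6, 2243/24)
obs 8: x=-1/2 → posterior Inverse-Gamma(22/3, 1195/12)
obs 9: x=5 → posterior Inverse-Gamma(47/6, 1219/12)
obs 10: x=-3/2 → posterior Inverse-Gamma(25/3, 2681/24)
obs 11: x=4 → posterior Inverse-Gamma(53/6, 2693/24)
obs 12: x=1/2 → posterior Inverse-Gamma(28/3, 346/3)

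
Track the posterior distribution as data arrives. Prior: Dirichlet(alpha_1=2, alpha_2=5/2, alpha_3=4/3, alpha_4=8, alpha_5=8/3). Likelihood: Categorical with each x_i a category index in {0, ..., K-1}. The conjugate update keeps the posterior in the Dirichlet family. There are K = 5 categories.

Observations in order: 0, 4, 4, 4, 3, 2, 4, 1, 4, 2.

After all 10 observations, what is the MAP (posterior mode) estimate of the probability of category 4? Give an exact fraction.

40/129

obs 1: x=0 → posterior Dirichlet(3, 5/2, 4/3, 8, 8/3)
obs 2: x=4 → posterior Dirichlet(3, 5/2, 4/3, 8, 11/3)
obs 3: x=4 → posterior Dirichlet(3, 5/2, 4/3, 8, 14/3)
obs 4: x=4 → posterior Dirichlet(3, 5/2, 4/3, 8, 17/3)
obs 5: x=3 → posterior Dirichlet(3, 5/2, 4/3, 9, 17/3)
obs 6: x=2 → posterior Dirichlet(3, 5/2, 7/3, 9, 17/3)
obs 7: x=4 → posterior Dirichlet(3, 5/2, 7/3, 9, 20/3)
obs 8: x=1 → posterior Dirichlet(3, 7/2, 7/3, 9, 20/3)
obs 9: x=4 → posterior Dirichlet(3, 7/2, 7/3, 9, 23/3)
obs 10: x=2 → posterior Dirichlet(3, 7/2, 10/3, 9, 23/3)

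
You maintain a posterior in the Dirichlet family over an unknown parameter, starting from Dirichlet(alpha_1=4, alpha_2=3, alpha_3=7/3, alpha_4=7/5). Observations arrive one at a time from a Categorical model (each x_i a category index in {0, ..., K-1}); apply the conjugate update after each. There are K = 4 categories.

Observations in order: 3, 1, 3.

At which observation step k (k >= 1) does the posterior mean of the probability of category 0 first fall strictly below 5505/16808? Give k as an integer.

obs 1: x=3 → posterior Dirichlet(4, 3, 7/3, 12/5)
obs 2: x=1 → posterior Dirichlet(4, 4, 7/3, 12/5)
obs 3: x=3 → posterior Dirichlet(4, 4, 7/3, 17/5)

k = 2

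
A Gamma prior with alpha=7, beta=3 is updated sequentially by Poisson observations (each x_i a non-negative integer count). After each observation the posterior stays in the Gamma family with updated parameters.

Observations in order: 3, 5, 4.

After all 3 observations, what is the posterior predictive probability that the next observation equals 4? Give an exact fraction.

636780928310968320/3909821048582988049

obs 1: x=3 → posterior Gamma(10, 4)
obs 2: x=5 → posterior Gamma(15, 5)
obs 3: x=4 → posterior Gamma(19, 6)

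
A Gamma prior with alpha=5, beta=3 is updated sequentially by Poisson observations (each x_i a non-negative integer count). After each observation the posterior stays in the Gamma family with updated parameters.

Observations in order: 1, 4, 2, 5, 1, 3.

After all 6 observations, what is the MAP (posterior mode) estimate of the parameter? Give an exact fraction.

obs 1: x=1 → posterior Gamma(6, 4)
obs 2: x=4 → posterior Gamma(10, 5)
obs 3: x=2 → posterior Gamma(12, 6)
obs 4: x=5 → posterior Gamma(17, 7)
obs 5: x=1 → posterior Gamma(18, 8)
obs 6: x=3 → posterior Gamma(21, 9)

20/9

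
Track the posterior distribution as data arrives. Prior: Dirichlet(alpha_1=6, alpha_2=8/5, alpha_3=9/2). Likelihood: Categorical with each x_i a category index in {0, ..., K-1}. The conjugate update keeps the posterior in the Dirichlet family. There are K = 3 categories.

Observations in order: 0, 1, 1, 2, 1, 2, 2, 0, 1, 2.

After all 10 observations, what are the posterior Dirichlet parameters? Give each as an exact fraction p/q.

obs 1: x=0 → posterior Dirichlet(7, 8/5, 9/2)
obs 2: x=1 → posterior Dirichlet(7, 13/5, 9/2)
obs 3: x=1 → posterior Dirichlet(7, 18/5, 9/2)
obs 4: x=2 → posterior Dirichlet(7, 18/5, 11/2)
obs 5: x=1 → posterior Dirichlet(7, 23/5, 11/2)
obs 6: x=2 → posterior Dirichlet(7, 23/5, 13/2)
obs 7: x=2 → posterior Dirichlet(7, 23/5, 15/2)
obs 8: x=0 → posterior Dirichlet(8, 23/5, 15/2)
obs 9: x=1 → posterior Dirichlet(8, 28/5, 15/2)
obs 10: x=2 → posterior Dirichlet(8, 28/5, 17/2)

alpha_1=8, alpha_2=28/5, alpha_3=17/2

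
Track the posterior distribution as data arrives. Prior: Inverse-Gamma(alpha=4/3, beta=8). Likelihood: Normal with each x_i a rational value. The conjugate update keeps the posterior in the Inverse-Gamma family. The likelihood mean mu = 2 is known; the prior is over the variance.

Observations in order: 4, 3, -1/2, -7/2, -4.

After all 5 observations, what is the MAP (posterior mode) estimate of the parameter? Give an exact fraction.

obs 1: x=4 → posterior Inverse-Gamma(11/6, 10)
obs 2: x=3 → posterior Inverse-Gamma(7/3, 21/2)
obs 3: x=-1/2 → posterior Inverse-Gamma(17/6, 109/8)
obs 4: x=-7/2 → posterior Inverse-Gamma(10/3, 115/4)
obs 5: x=-4 → posterior Inverse-Gamma(23/6, 187/4)

561/58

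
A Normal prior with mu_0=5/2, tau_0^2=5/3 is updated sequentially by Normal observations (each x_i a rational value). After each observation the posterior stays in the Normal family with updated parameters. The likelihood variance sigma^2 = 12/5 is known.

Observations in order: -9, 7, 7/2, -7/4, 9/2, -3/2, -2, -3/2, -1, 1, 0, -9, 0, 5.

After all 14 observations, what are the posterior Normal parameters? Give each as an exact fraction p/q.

obs 1: x=-9 → posterior Normal(-135/61, 60/61)
obs 2: x=7 → posterior Normal(20/43, 30/43)
obs 3: x=7/2 → posterior Normal(85/74, 20/37)
obs 4: x=-7/4 → posterior Normal(335/544, 15/34)
obs 5: x=9/2 → posterior Normal(785/644, 60/161)
obs 6: x=-3/2 → posterior Normal(635/744, 10/31)
obs 7: x=-2 → posterior Normal(435/844, 60/211)
obs 8: x=-3/2 → posterior Normal(285/944, 15/59)
obs 9: x=-1 → posterior Normal(185/1044, 20/87)
obs 10: x=1 → posterior Normal(285/1144, 30/143)
obs 11: x=0 → posterior Normal(285/1244, 60/311)
obs 12: x=-9 → posterior Normal(-205/448, 5/28)
obs 13: x=0 → posterior Normal(-615/1444, 60/361)
obs 14: x=5 → posterior Normal(-115/1544, 30/193)

mu_0=-115/1544, tau_0^2=30/193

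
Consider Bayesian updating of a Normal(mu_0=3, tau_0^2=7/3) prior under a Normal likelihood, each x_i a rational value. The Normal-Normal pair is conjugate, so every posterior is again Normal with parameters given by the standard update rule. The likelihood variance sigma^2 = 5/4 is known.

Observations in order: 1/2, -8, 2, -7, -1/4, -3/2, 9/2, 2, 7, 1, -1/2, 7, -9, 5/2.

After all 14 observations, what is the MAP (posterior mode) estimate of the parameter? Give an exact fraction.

obs 1: x=1/2 → posterior Normal(59/43, 35/43)
obs 2: x=-8 → posterior Normal(-165/71, 35/71)
obs 3: x=2 → posterior Normal(-109/99, 35/99)
obs 4: x=-7 → posterior Normal(-305/127, 35/127)
obs 5: x=-1/4 → posterior Normal(-312/155, 7/31)
obs 6: x=-3/2 → posterior Normal(-118/61, 35/183)
obs 7: x=9/2 → posterior Normal(-228/211, 35/211)
obs 8: x=2 → posterior Normal(-172/239, 35/239)
obs 9: x=7 → posterior Normal(8/89, 35/267)
obs 10: x=1 → posterior Normal(52/295, 7/59)
obs 11: x=-1/2 → posterior Normal(2/17, 35/323)
obs 12: x=7 → posterior Normal(2/3, 35/351)
obs 13: x=-9 → posterior Normal(-18/379, 35/379)
obs 14: x=5/2 → posterior Normal(52/407, 35/407)

52/407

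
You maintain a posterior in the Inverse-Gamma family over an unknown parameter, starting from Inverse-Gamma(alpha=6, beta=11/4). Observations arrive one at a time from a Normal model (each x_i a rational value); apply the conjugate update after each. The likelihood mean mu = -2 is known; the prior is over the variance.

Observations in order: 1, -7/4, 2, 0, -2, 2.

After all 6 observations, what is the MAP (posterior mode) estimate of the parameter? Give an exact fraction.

obs 1: x=1 → posterior Inverse-Gamma(13/2, 29/4)
obs 2: x=-7/4 → posterior Inverse-Gamma(7, 233/32)
obs 3: x=2 → posterior Inverse-Gamma(15/2, 489/32)
obs 4: x=0 → posterior Inverse-Gamma(8, 553/32)
obs 5: x=-2 → posterior Inverse-Gamma(17/2, 553/32)
obs 6: x=2 → posterior Inverse-Gamma(9, 809/32)

809/320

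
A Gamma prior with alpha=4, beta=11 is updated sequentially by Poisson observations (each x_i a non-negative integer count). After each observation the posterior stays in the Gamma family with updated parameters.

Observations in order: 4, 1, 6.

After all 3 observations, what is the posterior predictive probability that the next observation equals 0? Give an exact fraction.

155568095557812224/437893890380859375

obs 1: x=4 → posterior Gamma(8, 12)
obs 2: x=1 → posterior Gamma(9, 13)
obs 3: x=6 → posterior Gamma(15, 14)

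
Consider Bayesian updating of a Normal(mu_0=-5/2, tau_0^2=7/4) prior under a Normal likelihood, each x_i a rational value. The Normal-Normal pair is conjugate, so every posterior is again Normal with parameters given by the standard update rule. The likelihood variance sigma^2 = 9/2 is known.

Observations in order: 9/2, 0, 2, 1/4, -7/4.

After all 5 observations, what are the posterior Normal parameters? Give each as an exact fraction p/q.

mu_0=-10/53, tau_0^2=63/106

obs 1: x=9/2 → posterior Normal(-27/50, 63/50)
obs 2: x=0 → posterior Normal(-27/64, 63/64)
obs 3: x=2 → posterior Normal(1/78, 21/26)
obs 4: x=1/4 → posterior Normal(9/184, 63/92)
obs 5: x=-7/4 → posterior Normal(-10/53, 63/106)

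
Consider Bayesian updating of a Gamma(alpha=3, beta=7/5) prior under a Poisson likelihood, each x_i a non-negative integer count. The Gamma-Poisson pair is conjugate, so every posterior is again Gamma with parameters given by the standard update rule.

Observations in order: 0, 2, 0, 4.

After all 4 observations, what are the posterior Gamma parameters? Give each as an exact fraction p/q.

alpha=9, beta=27/5

obs 1: x=0 → posterior Gamma(3, 12/5)
obs 2: x=2 → posterior Gamma(5, 17/5)
obs 3: x=0 → posterior Gamma(5, 22/5)
obs 4: x=4 → posterior Gamma(9, 27/5)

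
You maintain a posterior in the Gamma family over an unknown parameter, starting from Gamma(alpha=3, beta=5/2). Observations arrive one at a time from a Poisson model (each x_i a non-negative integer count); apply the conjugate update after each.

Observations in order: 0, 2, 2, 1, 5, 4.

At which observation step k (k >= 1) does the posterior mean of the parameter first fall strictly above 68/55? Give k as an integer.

k = 3

obs 1: x=0 → posterior Gamma(3, 7/2)
obs 2: x=2 → posterior Gamma(5, 9/2)
obs 3: x=2 → posterior Gamma(7, 11/2)
obs 4: x=1 → posterior Gamma(8, 13/2)
obs 5: x=5 → posterior Gamma(13, 15/2)
obs 6: x=4 → posterior Gamma(17, 17/2)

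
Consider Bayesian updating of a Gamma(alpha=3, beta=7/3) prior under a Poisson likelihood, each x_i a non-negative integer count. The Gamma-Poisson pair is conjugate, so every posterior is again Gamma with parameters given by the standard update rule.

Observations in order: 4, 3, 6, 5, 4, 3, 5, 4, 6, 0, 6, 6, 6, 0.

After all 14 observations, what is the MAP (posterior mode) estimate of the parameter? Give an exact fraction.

180/49

obs 1: x=4 → posterior Gamma(7, 10/3)
obs 2: x=3 → posterior Gamma(10, 13/3)
obs 3: x=6 → posterior Gamma(16, 16/3)
obs 4: x=5 → posterior Gamma(21, 19/3)
obs 5: x=4 → posterior Gamma(25, 22/3)
obs 6: x=3 → posterior Gamma(28, 25/3)
obs 7: x=5 → posterior Gamma(33, 28/3)
obs 8: x=4 → posterior Gamma(37, 31/3)
obs 9: x=6 → posterior Gamma(43, 34/3)
obs 10: x=0 → posterior Gamma(43, 37/3)
obs 11: x=6 → posterior Gamma(49, 40/3)
obs 12: x=6 → posterior Gamma(55, 43/3)
obs 13: x=6 → posterior Gamma(61, 46/3)
obs 14: x=0 → posterior Gamma(61, 49/3)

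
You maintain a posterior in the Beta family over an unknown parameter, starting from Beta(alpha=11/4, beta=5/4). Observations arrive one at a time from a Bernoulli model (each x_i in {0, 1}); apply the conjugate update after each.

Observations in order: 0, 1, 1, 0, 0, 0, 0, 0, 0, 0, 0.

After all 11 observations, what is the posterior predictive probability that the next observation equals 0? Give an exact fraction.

obs 1: x=0 → posterior Beta(11/4, 9/4)
obs 2: x=1 → posterior Beta(15/4, 9/4)
obs 3: x=1 → posterior Beta(19/4, 9/4)
obs 4: x=0 → posterior Beta(19/4, 13/4)
obs 5: x=0 → posterior Beta(19/4, 17/4)
obs 6: x=0 → posterior Beta(19/4, 21/4)
obs 7: x=0 → posterior Beta(19/4, 25/4)
obs 8: x=0 → posterior Beta(19/4, 29/4)
obs 9: x=0 → posterior Beta(19/4, 33/4)
obs 10: x=0 → posterior Beta(19/4, 37/4)
obs 11: x=0 → posterior Beta(19/4, 41/4)

41/60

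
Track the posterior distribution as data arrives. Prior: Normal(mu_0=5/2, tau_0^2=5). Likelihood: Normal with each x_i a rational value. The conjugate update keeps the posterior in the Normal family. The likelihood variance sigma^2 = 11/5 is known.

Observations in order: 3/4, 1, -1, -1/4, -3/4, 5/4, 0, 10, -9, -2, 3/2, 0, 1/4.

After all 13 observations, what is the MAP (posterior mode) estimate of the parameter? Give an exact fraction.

obs 1: x=3/4 → posterior Normal(185/144, 55/36)
obs 2: x=1 → posterior Normal(285/244, 55/61)
obs 3: x=-1 → posterior Normal(185/344, 55/86)
obs 4: x=-1/4 → posterior Normal(40/111, 55/111)
obs 5: x=-3/4 → posterior Normal(5/32, 55/136)
obs 6: x=5/4 → posterior Normal(15/46, 55/161)
obs 7: x=0 → posterior Normal(35/124, 55/186)
obs 8: x=10 → posterior Normal(605/422, 55/211)
obs 9: x=-9 → posterior Normal(155/472, 55/236)
obs 10: x=-2 → posterior Normal(55/522, 55/261)
obs 11: x=3/2 → posterior Normal(5/22, 5/26)
obs 12: x=0 → posterior Normal(65/311, 55/311)
obs 13: x=1/4 → posterior Normal(95/448, 55/336)

95/448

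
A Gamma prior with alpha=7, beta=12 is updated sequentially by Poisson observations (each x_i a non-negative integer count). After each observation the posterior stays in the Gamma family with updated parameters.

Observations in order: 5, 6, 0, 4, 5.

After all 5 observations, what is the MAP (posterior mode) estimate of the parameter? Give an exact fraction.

obs 1: x=5 → posterior Gamma(12, 13)
obs 2: x=6 → posterior Gamma(18, 14)
obs 3: x=0 → posterior Gamma(18, 15)
obs 4: x=4 → posterior Gamma(22, 16)
obs 5: x=5 → posterior Gamma(27, 17)

26/17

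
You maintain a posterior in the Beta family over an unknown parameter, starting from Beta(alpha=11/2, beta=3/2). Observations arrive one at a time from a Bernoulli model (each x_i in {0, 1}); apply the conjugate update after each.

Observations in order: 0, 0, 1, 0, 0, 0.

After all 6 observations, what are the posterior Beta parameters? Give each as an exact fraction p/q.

alpha=13/2, beta=13/2

obs 1: x=0 → posterior Beta(11/2, 5/2)
obs 2: x=0 → posterior Beta(11/2, 7/2)
obs 3: x=1 → posterior Beta(13/2, 7/2)
obs 4: x=0 → posterior Beta(13/2, 9/2)
obs 5: x=0 → posterior Beta(13/2, 11/2)
obs 6: x=0 → posterior Beta(13/2, 13/2)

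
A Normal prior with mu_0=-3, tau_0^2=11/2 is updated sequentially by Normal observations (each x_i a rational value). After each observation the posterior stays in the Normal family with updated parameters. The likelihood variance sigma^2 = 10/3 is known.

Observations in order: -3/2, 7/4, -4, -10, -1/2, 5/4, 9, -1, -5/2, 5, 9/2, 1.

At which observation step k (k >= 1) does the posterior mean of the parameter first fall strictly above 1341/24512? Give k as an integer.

k = 12

obs 1: x=-3/2 → posterior Normal(-219/106, 110/53)
obs 2: x=7/4 → posterior Normal(-207/344, 55/43)
obs 3: x=-4 → posterior Normal(-105/68, 110/119)
obs 4: x=-10 → posterior Normal(-2055/608, 55/76)
obs 5: x=-1/2 → posterior Normal(-2121/740, 22/37)
obs 6: x=5/4 → posterior Normal(-489/218, 55/109)
obs 7: x=9 → posterior Normal(-192/251, 110/251)
obs 8: x=-1 → posterior Normal(-225/284, 55/142)
obs 9: x=-5/2 → posterior Normal(-615/634, 110/317)
obs 10: x=5 → posterior Normal(-57/140, 11/35)
obs 11: x=9/2 → posterior Normal(6/383, 110/383)
obs 12: x=1 → posterior Normal(3/32, 55/208)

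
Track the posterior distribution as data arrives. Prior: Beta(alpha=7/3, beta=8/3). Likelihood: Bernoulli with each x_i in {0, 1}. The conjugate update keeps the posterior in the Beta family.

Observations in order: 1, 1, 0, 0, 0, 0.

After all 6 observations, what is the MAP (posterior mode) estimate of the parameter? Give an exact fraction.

10/27

obs 1: x=1 → posterior Beta(10/3, 8/3)
obs 2: x=1 → posterior Beta(13/3, 8/3)
obs 3: x=0 → posterior Beta(13/3, 11/3)
obs 4: x=0 → posterior Beta(13/3, 14/3)
obs 5: x=0 → posterior Beta(13/3, 17/3)
obs 6: x=0 → posterior Beta(13/3, 20/3)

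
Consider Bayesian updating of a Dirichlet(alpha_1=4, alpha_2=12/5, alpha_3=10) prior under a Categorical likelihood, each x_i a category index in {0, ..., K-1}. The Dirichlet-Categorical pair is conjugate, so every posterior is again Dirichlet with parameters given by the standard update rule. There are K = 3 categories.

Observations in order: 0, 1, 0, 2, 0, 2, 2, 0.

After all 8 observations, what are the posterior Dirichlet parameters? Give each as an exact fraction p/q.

alpha_1=8, alpha_2=17/5, alpha_3=13

obs 1: x=0 → posterior Dirichlet(5, 12/5, 10)
obs 2: x=1 → posterior Dirichlet(5, 17/5, 10)
obs 3: x=0 → posterior Dirichlet(6, 17/5, 10)
obs 4: x=2 → posterior Dirichlet(6, 17/5, 11)
obs 5: x=0 → posterior Dirichlet(7, 17/5, 11)
obs 6: x=2 → posterior Dirichlet(7, 17/5, 12)
obs 7: x=2 → posterior Dirichlet(7, 17/5, 13)
obs 8: x=0 → posterior Dirichlet(8, 17/5, 13)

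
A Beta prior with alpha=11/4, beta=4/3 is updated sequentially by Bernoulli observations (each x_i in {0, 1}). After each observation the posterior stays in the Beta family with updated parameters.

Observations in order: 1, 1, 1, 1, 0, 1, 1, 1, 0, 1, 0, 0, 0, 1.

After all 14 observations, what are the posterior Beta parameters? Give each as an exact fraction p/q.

obs 1: x=1 → posterior Beta(15/4, 4/3)
obs 2: x=1 → posterior Beta(19/4, 4/3)
obs 3: x=1 → posterior Beta(23/4, 4/3)
obs 4: x=1 → posterior Beta(27/4, 4/3)
obs 5: x=0 → posterior Beta(27/4, 7/3)
obs 6: x=1 → posterior Beta(31/4, 7/3)
obs 7: x=1 → posterior Beta(35/4, 7/3)
obs 8: x=1 → posterior Beta(39/4, 7/3)
obs 9: x=0 → posterior Beta(39/4, 10/3)
obs 10: x=1 → posterior Beta(43/4, 10/3)
obs 11: x=0 → posterior Beta(43/4, 13/3)
obs 12: x=0 → posterior Beta(43/4, 16/3)
obs 13: x=0 → posterior Beta(43/4, 19/3)
obs 14: x=1 → posterior Beta(47/4, 19/3)

alpha=47/4, beta=19/3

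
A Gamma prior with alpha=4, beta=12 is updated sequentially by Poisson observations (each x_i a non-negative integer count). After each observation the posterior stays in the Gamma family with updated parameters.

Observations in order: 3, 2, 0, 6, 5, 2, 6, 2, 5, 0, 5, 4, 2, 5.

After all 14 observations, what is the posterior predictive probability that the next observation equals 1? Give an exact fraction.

obs 1: x=3 → posterior Gamma(7, 13)
obs 2: x=2 → posterior Gamma(9, 14)
obs 3: x=0 → posterior Gamma(9, 15)
obs 4: x=6 → posterior Gamma(15, 16)
obs 5: x=5 → posterior Gamma(20, 17)
obs 6: x=2 → posterior Gamma(22, 18)
obs 7: x=6 → posterior Gamma(28, 19)
obs 8: x=2 → posterior Gamma(30, 20)
obs 9: x=5 → posterior Gamma(35, 21)
obs 10: x=0 → posterior Gamma(35, 22)
obs 11: x=5 → posterior Gamma(40, 23)
obs 12: x=4 → posterior Gamma(44, 24)
obs 13: x=2 → posterior Gamma(46, 25)
obs 14: x=5 → posterior Gamma(51, 26)

24779336186875734416282242618768644384817269291998369041265883178904584192/89907201863535854420702290135762284537312963394702682637089810488324824507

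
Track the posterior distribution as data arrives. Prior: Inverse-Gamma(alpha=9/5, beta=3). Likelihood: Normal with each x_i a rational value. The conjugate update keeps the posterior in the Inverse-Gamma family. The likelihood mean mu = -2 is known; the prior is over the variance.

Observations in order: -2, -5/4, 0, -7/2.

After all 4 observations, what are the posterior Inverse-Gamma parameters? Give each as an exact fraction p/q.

obs 1: x=-2 → posterior Inverse-Gamma(23/10, 3)
obs 2: x=-5/4 → posterior Inverse-Gamma(14/5, 105/32)
obs 3: x=0 → posterior Inverse-Gamma(33/10, 169/32)
obs 4: x=-7/2 → posterior Inverse-Gamma(19/5, 205/32)

alpha=19/5, beta=205/32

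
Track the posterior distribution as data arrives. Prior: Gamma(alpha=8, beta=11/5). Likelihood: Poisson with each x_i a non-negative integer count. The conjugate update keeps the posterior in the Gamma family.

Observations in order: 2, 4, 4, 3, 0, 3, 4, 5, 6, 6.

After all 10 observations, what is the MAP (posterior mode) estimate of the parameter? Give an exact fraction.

220/61

obs 1: x=2 → posterior Gamma(10, 16/5)
obs 2: x=4 → posterior Gamma(14, 21/5)
obs 3: x=4 → posterior Gamma(18, 26/5)
obs 4: x=3 → posterior Gamma(21, 31/5)
obs 5: x=0 → posterior Gamma(21, 36/5)
obs 6: x=3 → posterior Gamma(24, 41/5)
obs 7: x=4 → posterior Gamma(28, 46/5)
obs 8: x=5 → posterior Gamma(33, 51/5)
obs 9: x=6 → posterior Gamma(39, 56/5)
obs 10: x=6 → posterior Gamma(45, 61/5)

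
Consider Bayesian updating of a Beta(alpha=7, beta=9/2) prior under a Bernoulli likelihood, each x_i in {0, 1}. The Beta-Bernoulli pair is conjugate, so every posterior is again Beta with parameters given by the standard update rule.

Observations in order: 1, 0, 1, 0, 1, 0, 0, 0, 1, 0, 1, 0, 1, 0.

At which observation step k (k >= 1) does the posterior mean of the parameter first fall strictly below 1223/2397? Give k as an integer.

obs 1: x=1 → posterior Beta(8, 9/2)
obs 2: x=0 → posterior Beta(8, 11/2)
obs 3: x=1 → posterior Beta(9, 11/2)
obs 4: x=0 → posterior Beta(9, 13/2)
obs 5: x=1 → posterior Beta(10, 13/2)
obs 6: x=0 → posterior Beta(10, 15/2)
obs 7: x=0 → posterior Beta(10, 17/2)
obs 8: x=0 → posterior Beta(10, 19/2)
obs 9: x=1 → posterior Beta(11, 19/2)
obs 10: x=0 → posterior Beta(11, 21/2)
obs 11: x=1 → posterior Beta(12, 21/2)
obs 12: x=0 → posterior Beta(12, 23/2)
obs 13: x=1 → posterior Beta(13, 23/2)
obs 14: x=0 → posterior Beta(13, 25/2)

k = 14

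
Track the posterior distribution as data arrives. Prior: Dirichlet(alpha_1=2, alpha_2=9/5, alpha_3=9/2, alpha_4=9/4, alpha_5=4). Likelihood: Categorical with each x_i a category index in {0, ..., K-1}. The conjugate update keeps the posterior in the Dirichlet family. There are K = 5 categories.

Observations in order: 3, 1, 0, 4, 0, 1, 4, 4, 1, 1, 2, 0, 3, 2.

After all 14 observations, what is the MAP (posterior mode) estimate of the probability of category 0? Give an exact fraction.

80/471

obs 1: x=3 → posterior Dirichlet(2, 9/5, 9/2, 13/4, 4)
obs 2: x=1 → posterior Dirichlet(2, 14/5, 9/2, 13/4, 4)
obs 3: x=0 → posterior Dirichlet(3, 14/5, 9/2, 13/4, 4)
obs 4: x=4 → posterior Dirichlet(3, 14/5, 9/2, 13/4, 5)
obs 5: x=0 → posterior Dirichlet(4, 14/5, 9/2, 13/4, 5)
obs 6: x=1 → posterior Dirichlet(4, 19/5, 9/2, 13/4, 5)
obs 7: x=4 → posterior Dirichlet(4, 19/5, 9/2, 13/4, 6)
obs 8: x=4 → posterior Dirichlet(4, 19/5, 9/2, 13/4, 7)
obs 9: x=1 → posterior Dirichlet(4, 24/5, 9/2, 13/4, 7)
obs 10: x=1 → posterior Dirichlet(4, 29/5, 9/2, 13/4, 7)
obs 11: x=2 → posterior Dirichlet(4, 29/5, 11/2, 13/4, 7)
obs 12: x=0 → posterior Dirichlet(5, 29/5, 11/2, 13/4, 7)
obs 13: x=3 → posterior Dirichlet(5, 29/5, 11/2, 17/4, 7)
obs 14: x=2 → posterior Dirichlet(5, 29/5, 13/2, 17/4, 7)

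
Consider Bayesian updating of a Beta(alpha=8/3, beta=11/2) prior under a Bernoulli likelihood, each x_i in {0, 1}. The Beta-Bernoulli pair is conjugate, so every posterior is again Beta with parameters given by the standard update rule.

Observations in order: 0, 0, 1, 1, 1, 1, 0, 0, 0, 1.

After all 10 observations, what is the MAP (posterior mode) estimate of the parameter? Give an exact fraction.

40/97

obs 1: x=0 → posterior Beta(8/3, 13/2)
obs 2: x=0 → posterior Beta(8/3, 15/2)
obs 3: x=1 → posterior Beta(11/3, 15/2)
obs 4: x=1 → posterior Beta(14/3, 15/2)
obs 5: x=1 → posterior Beta(17/3, 15/2)
obs 6: x=1 → posterior Beta(20/3, 15/2)
obs 7: x=0 → posterior Beta(20/3, 17/2)
obs 8: x=0 → posterior Beta(20/3, 19/2)
obs 9: x=0 → posterior Beta(20/3, 21/2)
obs 10: x=1 → posterior Beta(23/3, 21/2)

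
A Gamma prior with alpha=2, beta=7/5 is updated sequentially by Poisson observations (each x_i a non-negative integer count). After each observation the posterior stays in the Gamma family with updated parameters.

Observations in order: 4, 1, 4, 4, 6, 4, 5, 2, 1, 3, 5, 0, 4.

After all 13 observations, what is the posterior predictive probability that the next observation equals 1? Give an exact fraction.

obs 1: x=4 → posterior Gamma(6, 12/5)
obs 2: x=1 → posterior Gamma(7, 17/5)
obs 3: x=4 → posterior Gamma(11, 22/5)
obs 4: x=4 → posterior Gamma(15, 27/5)
obs 5: x=6 → posterior Gamma(21, 32/5)
obs 6: x=4 → posterior Gamma(25, 37/5)
obs 7: x=5 → posterior Gamma(30, 42/5)
obs 8: x=2 → posterior Gamma(32, 47/5)
obs 9: x=1 → posterior Gamma(33, 52/5)
obs 10: x=3 → posterior Gamma(36, 57/5)
obs 11: x=5 → posterior Gamma(41, 62/5)
obs 12: x=0 → posterior Gamma(41, 67/5)
obs 13: x=4 → posterior Gamma(45, 72/5)

85535196518839859636225322703409882703370504183308454984343092544776774107935224627200/600583446623287363402768812749377215785284346843903662978363850443789995249787402313689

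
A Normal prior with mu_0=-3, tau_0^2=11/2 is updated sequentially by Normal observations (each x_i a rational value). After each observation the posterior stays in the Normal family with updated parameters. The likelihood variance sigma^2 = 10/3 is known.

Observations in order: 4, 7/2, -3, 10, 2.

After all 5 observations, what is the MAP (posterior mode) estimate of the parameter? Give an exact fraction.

obs 1: x=4 → posterior Normal(72/53, 110/53)
obs 2: x=7/2 → posterior Normal(375/172, 55/43)
obs 3: x=-3 → posterior Normal(177/238, 110/119)
obs 4: x=10 → posterior Normal(837/304, 55/76)
obs 5: x=2 → posterior Normal(969/370, 22/37)

969/370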